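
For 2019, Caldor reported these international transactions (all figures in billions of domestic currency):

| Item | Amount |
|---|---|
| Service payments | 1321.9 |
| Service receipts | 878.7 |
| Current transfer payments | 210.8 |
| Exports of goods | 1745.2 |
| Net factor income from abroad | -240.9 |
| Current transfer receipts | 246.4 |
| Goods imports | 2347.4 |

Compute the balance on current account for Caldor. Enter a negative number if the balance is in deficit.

-1250.7

Goods balance = 1745.2 - 2347.4 = -602.2
Services balance = 878.7 - 1321.9 = -443.2
Trade balance (goods + services) = -602.2 + (-443.2) = -1045.4
Net primary income = -240.9
Net secondary income = 246.4 - 210.8 = 35.6
Current account = -1045.4 + (-240.9) + 35.6 = -1250.7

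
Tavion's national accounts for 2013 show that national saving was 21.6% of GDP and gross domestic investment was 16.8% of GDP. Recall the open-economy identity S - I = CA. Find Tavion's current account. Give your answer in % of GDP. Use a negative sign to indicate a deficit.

CA = S - I = 21.6 - 16.8 = 4.8

4.8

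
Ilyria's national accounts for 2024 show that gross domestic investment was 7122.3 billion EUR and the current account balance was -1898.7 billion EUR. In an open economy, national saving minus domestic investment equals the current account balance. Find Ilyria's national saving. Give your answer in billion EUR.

S = I + CA = 7122.3 + (-1898.7) = 5223.6

5223.6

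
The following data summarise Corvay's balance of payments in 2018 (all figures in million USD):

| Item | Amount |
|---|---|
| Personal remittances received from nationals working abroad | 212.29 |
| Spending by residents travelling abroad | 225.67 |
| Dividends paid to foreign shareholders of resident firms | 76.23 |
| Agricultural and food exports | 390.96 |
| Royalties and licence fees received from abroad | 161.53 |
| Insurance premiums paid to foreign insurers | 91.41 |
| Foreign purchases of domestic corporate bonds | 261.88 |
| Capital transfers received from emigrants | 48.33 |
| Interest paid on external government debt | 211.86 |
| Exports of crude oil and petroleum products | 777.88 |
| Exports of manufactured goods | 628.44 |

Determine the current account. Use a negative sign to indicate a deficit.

1565.93

Goods: 777.88 + 390.96 + 628.44 = 1797.28
Services: 161.53 - 91.41 - 225.67 = -155.55
Primary income: -211.86 - 76.23 = -288.09
Secondary income: 212.29
Current account = 1797.28 + (-155.55) + (-288.09) + 212.29 = 1565.93
(Excluded from the current account — financial account: foreign purchases of domestic corporate bonds 261.88; capital account: capital transfers received from emigrants 48.33.)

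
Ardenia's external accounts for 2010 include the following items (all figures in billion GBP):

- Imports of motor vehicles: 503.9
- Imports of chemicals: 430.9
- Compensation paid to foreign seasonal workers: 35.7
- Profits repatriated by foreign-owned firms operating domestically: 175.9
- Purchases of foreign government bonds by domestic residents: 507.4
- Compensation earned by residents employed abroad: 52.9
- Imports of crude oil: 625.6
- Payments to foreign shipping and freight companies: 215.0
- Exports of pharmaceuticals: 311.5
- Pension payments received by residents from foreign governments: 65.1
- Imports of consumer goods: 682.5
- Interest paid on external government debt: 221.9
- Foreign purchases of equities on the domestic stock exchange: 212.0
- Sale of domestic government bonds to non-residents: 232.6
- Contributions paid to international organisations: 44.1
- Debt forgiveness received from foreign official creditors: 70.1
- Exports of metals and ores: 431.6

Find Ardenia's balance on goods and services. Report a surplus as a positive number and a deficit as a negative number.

-1714.8

Goods: -625.6 + 431.6 - 430.9 - 682.5 - 503.9 + 311.5 = -1499.8
Services: -215.0
Trade balance = -1499.8 + (-215.0) = -1714.8
(Excluded from the trade balance — primary income: compensation paid to foreign seasonal workers 35.7, profits repatriated by foreign-owned firms operating domestically 175.9, compensation earned by residents employed abroad 52.9, interest paid on external government debt 221.9; financial account: purchases of foreign government bonds by domestic residents 507.4, foreign purchases of equities on the domestic stock exchange 212.0, sale of domestic government bonds to non-residents 232.6; secondary income: pension payments received by residents from foreign governments 65.1, contributions paid to international organisations 44.1; capital account: debt forgiveness received from foreign official creditors 70.1.)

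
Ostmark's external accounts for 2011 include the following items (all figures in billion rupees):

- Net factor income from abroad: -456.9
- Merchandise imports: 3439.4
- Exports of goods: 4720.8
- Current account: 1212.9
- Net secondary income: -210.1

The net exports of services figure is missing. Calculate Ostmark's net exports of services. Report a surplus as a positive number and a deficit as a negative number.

598.5

Current account = goods balance + services balance + net primary income + net secondary income
Sum of the known components = 614.4
Net exports of services = CA - (known components) = 1212.9 - 614.4 = 598.5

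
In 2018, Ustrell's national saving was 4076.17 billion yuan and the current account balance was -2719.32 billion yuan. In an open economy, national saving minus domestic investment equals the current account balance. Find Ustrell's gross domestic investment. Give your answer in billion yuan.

6795.49

I = S - CA = 4076.17 - (-2719.32) = 6795.49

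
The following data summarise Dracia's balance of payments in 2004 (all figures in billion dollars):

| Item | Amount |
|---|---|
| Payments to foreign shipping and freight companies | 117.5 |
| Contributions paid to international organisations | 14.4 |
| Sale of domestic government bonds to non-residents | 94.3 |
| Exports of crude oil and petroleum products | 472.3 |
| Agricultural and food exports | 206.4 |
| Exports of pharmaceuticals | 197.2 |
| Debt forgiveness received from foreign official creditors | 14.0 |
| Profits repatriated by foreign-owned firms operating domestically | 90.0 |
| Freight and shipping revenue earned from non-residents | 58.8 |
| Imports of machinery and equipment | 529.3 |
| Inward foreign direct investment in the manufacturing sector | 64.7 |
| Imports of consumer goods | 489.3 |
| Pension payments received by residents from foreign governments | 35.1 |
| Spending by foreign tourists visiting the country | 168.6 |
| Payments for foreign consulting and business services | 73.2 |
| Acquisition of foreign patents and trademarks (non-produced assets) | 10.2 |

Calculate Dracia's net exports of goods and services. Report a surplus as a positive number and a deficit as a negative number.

-106.0

Goods: -489.3 + 472.3 + 197.2 + 206.4 - 529.3 = -142.7
Services: 168.6 - 117.5 - 73.2 + 58.8 = 36.7
Trade balance = -142.7 + 36.7 = -106.0
(Excluded from the trade balance — secondary income: contributions paid to international organisations 14.4, pension payments received by residents from foreign governments 35.1; financial account: sale of domestic government bonds to non-residents 94.3, inward foreign direct investment in the manufacturing sector 64.7; capital account: debt forgiveness received from foreign official creditors 14.0, acquisition of foreign patents and trademarks (non-produced assets) 10.2; primary income: profits repatriated by foreign-owned firms operating domestically 90.0.)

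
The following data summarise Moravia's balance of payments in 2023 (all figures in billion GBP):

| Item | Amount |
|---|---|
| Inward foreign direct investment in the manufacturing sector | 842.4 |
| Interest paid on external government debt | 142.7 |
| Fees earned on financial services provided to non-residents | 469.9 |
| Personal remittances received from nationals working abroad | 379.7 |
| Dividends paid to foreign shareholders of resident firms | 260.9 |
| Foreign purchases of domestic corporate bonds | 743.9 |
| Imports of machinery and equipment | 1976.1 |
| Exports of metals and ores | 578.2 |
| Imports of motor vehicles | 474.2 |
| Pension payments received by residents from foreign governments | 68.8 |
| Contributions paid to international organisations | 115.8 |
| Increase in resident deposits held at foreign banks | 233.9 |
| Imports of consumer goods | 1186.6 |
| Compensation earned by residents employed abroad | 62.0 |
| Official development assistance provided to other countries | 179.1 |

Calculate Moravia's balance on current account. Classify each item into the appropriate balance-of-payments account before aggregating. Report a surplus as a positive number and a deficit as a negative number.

-2776.8

Goods: -1976.1 - 1186.6 + 578.2 - 474.2 = -3058.7
Services: 469.9
Primary income: 62.0 - 142.7 - 260.9 = -341.6
Secondary income: 68.8 + 379.7 - 115.8 - 179.1 = 153.6
Current account = (-3058.7) + 469.9 + (-341.6) + 153.6 = -2776.8
(Excluded from the current account — financial account: inward foreign direct investment in the manufacturing sector 842.4, foreign purchases of domestic corporate bonds 743.9, increase in resident deposits held at foreign banks 233.9.)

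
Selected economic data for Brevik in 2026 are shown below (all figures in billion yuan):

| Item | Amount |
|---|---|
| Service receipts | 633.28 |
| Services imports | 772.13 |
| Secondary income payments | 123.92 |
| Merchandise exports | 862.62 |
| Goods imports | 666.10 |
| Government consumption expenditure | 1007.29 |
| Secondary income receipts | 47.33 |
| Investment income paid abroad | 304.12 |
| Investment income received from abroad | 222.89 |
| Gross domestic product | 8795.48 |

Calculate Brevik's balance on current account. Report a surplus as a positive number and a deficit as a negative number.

-100.15

Goods balance = 862.62 - 666.10 = 196.52
Services balance = 633.28 - 772.13 = -138.85
Trade balance (goods + services) = 196.52 + (-138.85) = 57.67
Net primary income = 222.89 - 304.12 = -81.23
Net secondary income = 47.33 - 123.92 = -76.59
Current account = 57.67 + (-81.23) + (-76.59) = -100.15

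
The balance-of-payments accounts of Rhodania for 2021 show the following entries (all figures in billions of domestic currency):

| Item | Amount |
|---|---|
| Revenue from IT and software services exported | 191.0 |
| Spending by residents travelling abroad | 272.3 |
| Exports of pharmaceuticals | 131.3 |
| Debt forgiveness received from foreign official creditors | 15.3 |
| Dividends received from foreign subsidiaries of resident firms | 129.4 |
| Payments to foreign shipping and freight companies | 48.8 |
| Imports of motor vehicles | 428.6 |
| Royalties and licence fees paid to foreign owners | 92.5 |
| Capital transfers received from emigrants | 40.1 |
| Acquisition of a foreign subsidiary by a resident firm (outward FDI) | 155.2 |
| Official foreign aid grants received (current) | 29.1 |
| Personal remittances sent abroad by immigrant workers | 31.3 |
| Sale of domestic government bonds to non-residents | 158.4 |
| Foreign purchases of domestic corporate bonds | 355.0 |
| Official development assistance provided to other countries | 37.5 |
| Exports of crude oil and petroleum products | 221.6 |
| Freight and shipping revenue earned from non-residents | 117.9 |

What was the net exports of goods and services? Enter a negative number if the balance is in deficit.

-180.4

Goods: 221.6 + 131.3 - 428.6 = -75.7
Services: 117.9 - 48.8 + 191.0 - 272.3 - 92.5 = -104.7
Trade balance = -75.7 + (-104.7) = -180.4
(Excluded from the trade balance — capital account: debt forgiveness received from foreign official creditors 15.3, capital transfers received from emigrants 40.1; primary income: dividends received from foreign subsidiaries of resident firms 129.4; financial account: acquisition of a foreign subsidiary by a resident firm (outward FDI) 155.2, sale of domestic government bonds to non-residents 158.4, foreign purchases of domestic corporate bonds 355.0; secondary income: official foreign aid grants received (current) 29.1, personal remittances sent abroad by immigrant workers 31.3, official development assistance provided to other countries 37.5.)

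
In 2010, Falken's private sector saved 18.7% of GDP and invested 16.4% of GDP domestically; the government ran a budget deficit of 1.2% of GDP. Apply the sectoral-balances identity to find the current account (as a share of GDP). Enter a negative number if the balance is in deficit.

By the sectoral-balances identity, CA = (S_private - I) + (T - G).
Private balance = 18.7 - 16.4 = 2.3
Government balance (T - G) = -1.2
CA = 2.3 + (-1.2) = 1.1

1.1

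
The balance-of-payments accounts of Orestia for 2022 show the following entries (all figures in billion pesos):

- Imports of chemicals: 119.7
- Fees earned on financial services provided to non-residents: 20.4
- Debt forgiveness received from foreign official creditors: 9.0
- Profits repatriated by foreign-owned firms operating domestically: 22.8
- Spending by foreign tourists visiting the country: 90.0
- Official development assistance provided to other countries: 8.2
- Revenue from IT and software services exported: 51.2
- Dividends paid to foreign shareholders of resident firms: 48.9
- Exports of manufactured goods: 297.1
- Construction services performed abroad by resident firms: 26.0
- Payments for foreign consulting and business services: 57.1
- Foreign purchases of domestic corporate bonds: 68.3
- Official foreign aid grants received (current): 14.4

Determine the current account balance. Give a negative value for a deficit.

Goods: -119.7 + 297.1 = 177.4
Services: 51.2 - 57.1 + 20.4 + 90.0 + 26.0 = 130.5
Primary income: -48.9 - 22.8 = -71.7
Secondary income: -8.2 + 14.4 = 6.2
Current account = 177.4 + 130.5 + (-71.7) + 6.2 = 242.4
(Excluded from the current account — capital account: debt forgiveness received from foreign official creditors 9.0; financial account: foreign purchases of domestic corporate bonds 68.3.)

242.4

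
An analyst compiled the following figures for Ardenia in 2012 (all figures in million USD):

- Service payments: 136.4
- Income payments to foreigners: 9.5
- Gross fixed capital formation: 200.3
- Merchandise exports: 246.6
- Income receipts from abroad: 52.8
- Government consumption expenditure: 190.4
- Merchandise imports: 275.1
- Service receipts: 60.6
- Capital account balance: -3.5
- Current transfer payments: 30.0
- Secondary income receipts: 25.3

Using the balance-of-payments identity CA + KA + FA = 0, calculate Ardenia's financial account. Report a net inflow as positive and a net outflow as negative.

Goods balance = 246.6 - 275.1 = -28.5
Services balance = 60.6 - 136.4 = -75.8
Trade balance (goods + services) = -28.5 + (-75.8) = -104.3
Net primary income = 52.8 - 9.5 = 43.3
Net secondary income = 25.3 - 30.0 = -4.7
Current account = -104.3 + 43.3 + (-4.7) = -65.7
Financial account = -(-65.7 + (-3.5)) = 69.2

69.2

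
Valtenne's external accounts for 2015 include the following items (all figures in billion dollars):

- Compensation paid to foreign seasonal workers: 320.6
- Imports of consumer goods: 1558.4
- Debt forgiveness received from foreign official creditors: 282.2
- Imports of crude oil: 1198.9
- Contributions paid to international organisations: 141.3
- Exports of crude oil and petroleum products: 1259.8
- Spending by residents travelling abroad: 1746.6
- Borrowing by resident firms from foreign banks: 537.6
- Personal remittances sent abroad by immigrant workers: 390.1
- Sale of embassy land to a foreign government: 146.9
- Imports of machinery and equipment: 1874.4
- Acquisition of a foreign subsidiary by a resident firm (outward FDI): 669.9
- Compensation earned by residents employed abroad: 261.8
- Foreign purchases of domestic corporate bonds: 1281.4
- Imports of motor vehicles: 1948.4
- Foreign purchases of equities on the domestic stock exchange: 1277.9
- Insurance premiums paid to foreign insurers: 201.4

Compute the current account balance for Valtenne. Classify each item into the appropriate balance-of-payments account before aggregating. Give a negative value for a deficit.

-7858.5

Goods: -1874.4 + 1259.8 - 1948.4 - 1198.9 - 1558.4 = -5320.3
Services: -1746.6 - 201.4 = -1948.0
Primary income: 261.8 - 320.6 = -58.8
Secondary income: -390.1 - 141.3 = -531.4
Current account = (-5320.3) + (-1948.0) + (-58.8) + (-531.4) = -7858.5
(Excluded from the current account — capital account: debt forgiveness received from foreign official creditors 282.2, sale of embassy land to a foreign government 146.9; financial account: borrowing by resident firms from foreign banks 537.6, acquisition of a foreign subsidiary by a resident firm (outward FDI) 669.9, foreign purchases of domestic corporate bonds 1281.4, foreign purchases of equities on the domestic stock exchange 1277.9.)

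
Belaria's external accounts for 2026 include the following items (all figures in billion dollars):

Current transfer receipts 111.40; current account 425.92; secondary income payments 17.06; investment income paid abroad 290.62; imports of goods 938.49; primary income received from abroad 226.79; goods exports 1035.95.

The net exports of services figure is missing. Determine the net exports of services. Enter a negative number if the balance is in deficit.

297.95

Current account = goods balance + services balance + net primary income + net secondary income
Sum of the known components = 127.97
Net exports of services = CA - (known components) = 425.92 - 127.97 = 297.95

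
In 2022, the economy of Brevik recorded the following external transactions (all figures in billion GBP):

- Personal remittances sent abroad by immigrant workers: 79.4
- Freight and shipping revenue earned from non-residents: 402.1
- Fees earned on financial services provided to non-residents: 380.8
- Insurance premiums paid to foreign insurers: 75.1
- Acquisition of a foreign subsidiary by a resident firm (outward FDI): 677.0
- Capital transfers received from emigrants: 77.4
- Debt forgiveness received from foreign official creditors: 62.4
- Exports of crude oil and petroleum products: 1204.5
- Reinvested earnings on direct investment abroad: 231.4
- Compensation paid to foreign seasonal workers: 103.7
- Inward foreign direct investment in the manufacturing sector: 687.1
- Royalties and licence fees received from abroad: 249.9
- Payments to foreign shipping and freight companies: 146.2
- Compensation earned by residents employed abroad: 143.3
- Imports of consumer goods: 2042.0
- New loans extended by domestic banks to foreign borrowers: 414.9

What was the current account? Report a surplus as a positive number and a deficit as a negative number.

165.6

Goods: 1204.5 - 2042.0 = -837.5
Services: -75.1 + 402.1 + 249.9 - 146.2 + 380.8 = 811.5
Primary income: 143.3 + 231.4 - 103.7 = 271.0
Secondary income: -79.4
Current account = (-837.5) + 811.5 + 271.0 + (-79.4) = 165.6
(Excluded from the current account — financial account: acquisition of a foreign subsidiary by a resident firm (outward FDI) 677.0, inward foreign direct investment in the manufacturing sector 687.1, new loans extended by domestic banks to foreign borrowers 414.9; capital account: capital transfers received from emigrants 77.4, debt forgiveness received from foreign official creditors 62.4.)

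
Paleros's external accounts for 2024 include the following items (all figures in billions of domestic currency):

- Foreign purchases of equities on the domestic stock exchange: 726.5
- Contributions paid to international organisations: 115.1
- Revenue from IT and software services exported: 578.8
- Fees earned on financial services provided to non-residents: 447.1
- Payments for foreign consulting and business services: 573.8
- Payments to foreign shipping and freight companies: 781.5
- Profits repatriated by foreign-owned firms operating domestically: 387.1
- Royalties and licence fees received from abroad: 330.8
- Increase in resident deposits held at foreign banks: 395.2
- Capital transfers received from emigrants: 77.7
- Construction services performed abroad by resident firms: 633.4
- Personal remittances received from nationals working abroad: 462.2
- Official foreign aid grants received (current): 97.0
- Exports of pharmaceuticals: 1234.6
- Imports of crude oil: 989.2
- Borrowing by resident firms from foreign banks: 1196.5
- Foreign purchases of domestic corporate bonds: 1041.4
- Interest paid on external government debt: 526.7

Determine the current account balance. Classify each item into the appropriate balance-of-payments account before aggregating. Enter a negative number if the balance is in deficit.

410.5

Goods: -989.2 + 1234.6 = 245.4
Services: 578.8 + 447.1 - 573.8 + 330.8 + 633.4 - 781.5 = 634.8
Primary income: -387.1 - 526.7 = -913.8
Secondary income: 462.2 + 97.0 - 115.1 = 444.1
Current account = 245.4 + 634.8 + (-913.8) + 444.1 = 410.5
(Excluded from the current account — financial account: foreign purchases of equities on the domestic stock exchange 726.5, increase in resident deposits held at foreign banks 395.2, borrowing by resident firms from foreign banks 1196.5, foreign purchases of domestic corporate bonds 1041.4; capital account: capital transfers received from emigrants 77.7.)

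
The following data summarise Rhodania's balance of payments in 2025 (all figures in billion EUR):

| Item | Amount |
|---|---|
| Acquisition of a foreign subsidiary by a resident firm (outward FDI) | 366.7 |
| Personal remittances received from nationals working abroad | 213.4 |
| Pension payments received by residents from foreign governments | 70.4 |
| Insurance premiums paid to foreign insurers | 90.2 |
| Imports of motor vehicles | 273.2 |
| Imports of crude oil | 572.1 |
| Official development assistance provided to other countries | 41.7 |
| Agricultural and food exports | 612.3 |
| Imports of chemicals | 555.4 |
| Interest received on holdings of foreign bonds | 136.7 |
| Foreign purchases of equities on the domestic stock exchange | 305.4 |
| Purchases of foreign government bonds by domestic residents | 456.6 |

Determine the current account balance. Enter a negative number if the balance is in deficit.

Goods: 612.3 - 572.1 - 555.4 - 273.2 = -788.4
Services: -90.2
Primary income: 136.7
Secondary income: -41.7 + 213.4 + 70.4 = 242.1
Current account = (-788.4) + (-90.2) + 136.7 + 242.1 = -499.8
(Excluded from the current account — financial account: acquisition of a foreign subsidiary by a resident firm (outward FDI) 366.7, foreign purchases of equities on the domestic stock exchange 305.4, purchases of foreign government bonds by domestic residents 456.6.)

-499.8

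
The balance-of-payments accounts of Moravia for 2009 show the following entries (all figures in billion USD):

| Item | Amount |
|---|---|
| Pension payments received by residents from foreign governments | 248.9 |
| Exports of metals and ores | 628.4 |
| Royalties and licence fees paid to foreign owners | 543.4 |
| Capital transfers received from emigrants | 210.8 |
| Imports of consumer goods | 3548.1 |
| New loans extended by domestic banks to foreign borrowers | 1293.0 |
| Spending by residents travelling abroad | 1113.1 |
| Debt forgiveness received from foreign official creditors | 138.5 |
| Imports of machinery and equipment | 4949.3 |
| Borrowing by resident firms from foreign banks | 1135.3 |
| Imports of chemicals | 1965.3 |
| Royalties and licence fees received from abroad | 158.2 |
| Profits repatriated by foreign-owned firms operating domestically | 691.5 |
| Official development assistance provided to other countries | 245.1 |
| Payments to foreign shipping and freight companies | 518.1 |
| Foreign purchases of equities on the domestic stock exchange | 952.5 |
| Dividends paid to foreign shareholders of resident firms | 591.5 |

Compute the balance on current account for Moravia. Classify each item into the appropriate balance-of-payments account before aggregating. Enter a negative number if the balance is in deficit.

-13129.9

Goods: 628.4 - 4949.3 - 1965.3 - 3548.1 = -9834.3
Services: 158.2 - 1113.1 - 543.4 - 518.1 = -2016.4
Primary income: -691.5 - 591.5 = -1283.0
Secondary income: -245.1 + 248.9 = 3.8
Current account = (-9834.3) + (-2016.4) + (-1283.0) + 3.8 = -13129.9
(Excluded from the current account — capital account: capital transfers received from emigrants 210.8, debt forgiveness received from foreign official creditors 138.5; financial account: new loans extended by domestic banks to foreign borrowers 1293.0, borrowing by resident firms from foreign banks 1135.3, foreign purchases of equities on the domestic stock exchange 952.5.)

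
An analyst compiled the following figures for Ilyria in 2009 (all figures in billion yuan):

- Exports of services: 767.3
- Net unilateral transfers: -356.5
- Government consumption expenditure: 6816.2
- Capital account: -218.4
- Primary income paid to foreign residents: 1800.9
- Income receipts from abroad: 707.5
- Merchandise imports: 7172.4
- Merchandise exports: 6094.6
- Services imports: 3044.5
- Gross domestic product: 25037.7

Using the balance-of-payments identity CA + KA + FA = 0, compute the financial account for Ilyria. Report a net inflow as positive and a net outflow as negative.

5023.3

Goods balance = 6094.6 - 7172.4 = -1077.8
Services balance = 767.3 - 3044.5 = -2277.2
Trade balance (goods + services) = -1077.8 + (-2277.2) = -3355.0
Net primary income = 707.5 - 1800.9 = -1093.4
Net secondary income = -356.5
Current account = -3355.0 + (-1093.4) + (-356.5) = -4804.9
Financial account = -(-4804.9 + (-218.4)) = 5023.3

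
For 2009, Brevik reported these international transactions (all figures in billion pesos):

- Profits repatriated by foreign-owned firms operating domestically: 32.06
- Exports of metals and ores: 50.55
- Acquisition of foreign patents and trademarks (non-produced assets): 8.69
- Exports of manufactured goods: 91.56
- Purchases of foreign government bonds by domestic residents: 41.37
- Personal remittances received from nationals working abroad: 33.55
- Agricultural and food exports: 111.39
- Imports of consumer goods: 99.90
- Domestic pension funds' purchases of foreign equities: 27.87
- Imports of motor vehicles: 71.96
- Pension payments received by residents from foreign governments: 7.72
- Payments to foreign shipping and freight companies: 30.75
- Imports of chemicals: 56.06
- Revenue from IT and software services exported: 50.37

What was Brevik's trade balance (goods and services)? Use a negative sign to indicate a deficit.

45.20

Goods: 91.56 - 71.96 + 111.39 - 99.90 - 56.06 + 50.55 = 25.58
Services: -30.75 + 50.37 = 19.62
Trade balance = 25.58 + 19.62 = 45.20
(Excluded from the trade balance — primary income: profits repatriated by foreign-owned firms operating domestically 32.06; capital account: acquisition of foreign patents and trademarks (non-produced assets) 8.69; financial account: purchases of foreign government bonds by domestic residents 41.37, domestic pension funds' purchases of foreign equities 27.87; secondary income: personal remittances received from nationals working abroad 33.55, pension payments received by residents from foreign governments 7.72.)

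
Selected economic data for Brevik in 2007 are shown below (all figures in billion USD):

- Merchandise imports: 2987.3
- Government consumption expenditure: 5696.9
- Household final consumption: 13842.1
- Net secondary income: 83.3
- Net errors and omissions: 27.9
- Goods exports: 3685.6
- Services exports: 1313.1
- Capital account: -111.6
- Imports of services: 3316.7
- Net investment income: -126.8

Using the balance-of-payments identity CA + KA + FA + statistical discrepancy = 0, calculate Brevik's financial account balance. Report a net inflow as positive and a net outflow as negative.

1432.5

Goods balance = 3685.6 - 2987.3 = 698.3
Services balance = 1313.1 - 3316.7 = -2003.6
Trade balance (goods + services) = 698.3 + (-2003.6) = -1305.3
Net primary income = -126.8
Net secondary income = 83.3
Current account = -1305.3 + (-126.8) + 83.3 = -1348.8
Financial account = -(-1348.8 + (-111.6) + 27.9) = 1432.5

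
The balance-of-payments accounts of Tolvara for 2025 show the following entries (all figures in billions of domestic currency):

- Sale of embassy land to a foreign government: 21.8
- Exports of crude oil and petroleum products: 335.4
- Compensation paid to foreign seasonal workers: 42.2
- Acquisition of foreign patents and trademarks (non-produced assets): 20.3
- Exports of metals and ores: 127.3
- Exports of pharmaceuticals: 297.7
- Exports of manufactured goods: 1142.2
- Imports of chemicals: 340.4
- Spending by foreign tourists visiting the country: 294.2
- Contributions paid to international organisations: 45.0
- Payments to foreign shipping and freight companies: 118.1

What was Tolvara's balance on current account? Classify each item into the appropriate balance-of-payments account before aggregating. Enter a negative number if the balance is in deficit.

1651.1

Goods: -340.4 + 297.7 + 127.3 + 335.4 + 1142.2 = 1562.2
Services: -118.1 + 294.2 = 176.1
Primary income: -42.2
Secondary income: -45.0
Current account = 1562.2 + 176.1 + (-42.2) + (-45.0) = 1651.1
(Excluded from the current account — capital account: sale of embassy land to a foreign government 21.8, acquisition of foreign patents and trademarks (non-produced assets) 20.3.)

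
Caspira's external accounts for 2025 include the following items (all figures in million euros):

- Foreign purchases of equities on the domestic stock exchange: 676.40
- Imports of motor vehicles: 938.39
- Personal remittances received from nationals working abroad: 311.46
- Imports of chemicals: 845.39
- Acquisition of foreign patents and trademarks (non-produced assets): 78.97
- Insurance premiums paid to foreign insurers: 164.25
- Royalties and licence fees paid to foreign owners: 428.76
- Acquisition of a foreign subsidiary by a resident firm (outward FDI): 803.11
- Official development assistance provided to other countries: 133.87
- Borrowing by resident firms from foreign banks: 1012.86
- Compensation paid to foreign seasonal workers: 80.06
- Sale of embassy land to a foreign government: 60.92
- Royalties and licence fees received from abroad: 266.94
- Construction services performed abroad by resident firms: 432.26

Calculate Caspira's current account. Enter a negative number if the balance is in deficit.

-1580.06

Goods: -938.39 - 845.39 = -1783.78
Services: -164.25 - 428.76 + 432.26 + 266.94 = 106.19
Primary income: -80.06
Secondary income: 311.46 - 133.87 = 177.59
Current account = (-1783.78) + 106.19 + (-80.06) + 177.59 = -1580.06
(Excluded from the current account — financial account: foreign purchases of equities on the domestic stock exchange 676.40, acquisition of a foreign subsidiary by a resident firm (outward FDI) 803.11, borrowing by resident firms from foreign banks 1012.86; capital account: acquisition of foreign patents and trademarks (non-produced assets) 78.97, sale of embassy land to a foreign government 60.92.)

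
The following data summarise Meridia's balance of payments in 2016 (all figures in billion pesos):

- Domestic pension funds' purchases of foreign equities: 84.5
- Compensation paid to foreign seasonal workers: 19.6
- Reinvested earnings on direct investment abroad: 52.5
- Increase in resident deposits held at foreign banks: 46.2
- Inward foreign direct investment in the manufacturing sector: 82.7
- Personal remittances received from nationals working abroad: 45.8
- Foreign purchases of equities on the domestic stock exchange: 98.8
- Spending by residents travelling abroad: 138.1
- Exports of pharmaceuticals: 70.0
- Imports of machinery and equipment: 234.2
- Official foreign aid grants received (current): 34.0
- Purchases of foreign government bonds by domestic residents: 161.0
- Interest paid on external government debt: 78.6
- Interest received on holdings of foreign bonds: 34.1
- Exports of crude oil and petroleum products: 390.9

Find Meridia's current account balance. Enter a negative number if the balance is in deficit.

Goods: 70.0 + 390.9 - 234.2 = 226.7
Services: -138.1
Primary income: 34.1 - 78.6 - 19.6 + 52.5 = -11.6
Secondary income: 45.8 + 34.0 = 79.8
Current account = 226.7 + (-138.1) + (-11.6) + 79.8 = 156.8
(Excluded from the current account — financial account: domestic pension funds' purchases of foreign equities 84.5, increase in resident deposits held at foreign banks 46.2, inward foreign direct investment in the manufacturing sector 82.7, foreign purchases of equities on the domestic stock exchange 98.8, purchases of foreign government bonds by domestic residents 161.0.)

156.8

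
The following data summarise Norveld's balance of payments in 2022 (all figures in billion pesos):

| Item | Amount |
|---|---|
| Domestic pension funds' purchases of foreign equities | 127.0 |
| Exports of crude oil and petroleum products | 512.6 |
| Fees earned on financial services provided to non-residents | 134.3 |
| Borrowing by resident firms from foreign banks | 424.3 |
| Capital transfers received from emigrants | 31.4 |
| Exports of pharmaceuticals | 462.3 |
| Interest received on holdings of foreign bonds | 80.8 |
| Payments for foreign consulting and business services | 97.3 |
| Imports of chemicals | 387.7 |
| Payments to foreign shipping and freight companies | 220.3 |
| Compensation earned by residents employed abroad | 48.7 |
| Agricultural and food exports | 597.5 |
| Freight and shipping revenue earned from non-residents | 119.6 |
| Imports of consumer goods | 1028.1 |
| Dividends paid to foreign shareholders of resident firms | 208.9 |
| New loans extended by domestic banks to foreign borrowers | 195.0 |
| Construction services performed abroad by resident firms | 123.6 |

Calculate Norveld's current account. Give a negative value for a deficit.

Goods: -1028.1 + 462.3 - 387.7 + 512.6 + 597.5 = 156.6
Services: 123.6 - 220.3 + 119.6 + 134.3 - 97.3 = 59.9
Primary income: 48.7 + 80.8 - 208.9 = -79.4
Current account = 156.6 + 59.9 + (-79.4) = 137.1
(Excluded from the current account — financial account: domestic pension funds' purchases of foreign equities 127.0, borrowing by resident firms from foreign banks 424.3, new loans extended by domestic banks to foreign borrowers 195.0; capital account: capital transfers received from emigrants 31.4.)

137.1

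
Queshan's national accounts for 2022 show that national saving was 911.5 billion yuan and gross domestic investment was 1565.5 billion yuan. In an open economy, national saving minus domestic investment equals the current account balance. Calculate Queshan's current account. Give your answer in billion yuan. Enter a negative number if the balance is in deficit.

-654.0

S - I = CA (net lending to the rest of the world).
CA = S - I = 911.5 - 1565.5 = -654.0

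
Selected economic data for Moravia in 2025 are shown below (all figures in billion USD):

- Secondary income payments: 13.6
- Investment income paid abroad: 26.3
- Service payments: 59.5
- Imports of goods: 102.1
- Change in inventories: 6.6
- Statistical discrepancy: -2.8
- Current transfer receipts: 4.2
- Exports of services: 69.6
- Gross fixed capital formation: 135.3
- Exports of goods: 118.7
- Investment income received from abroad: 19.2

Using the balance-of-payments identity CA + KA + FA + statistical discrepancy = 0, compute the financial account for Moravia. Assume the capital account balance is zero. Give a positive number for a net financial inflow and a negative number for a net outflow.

-7.4

Goods balance = 118.7 - 102.1 = 16.6
Services balance = 69.6 - 59.5 = 10.1
Trade balance (goods + services) = 16.6 + 10.1 = 26.7
Net primary income = 19.2 - 26.3 = -7.1
Net secondary income = 4.2 - 13.6 = -9.4
Current account = 26.7 + (-7.1) + (-9.4) = 10.2
Financial account = -(10.2 + (-2.8)) = -7.4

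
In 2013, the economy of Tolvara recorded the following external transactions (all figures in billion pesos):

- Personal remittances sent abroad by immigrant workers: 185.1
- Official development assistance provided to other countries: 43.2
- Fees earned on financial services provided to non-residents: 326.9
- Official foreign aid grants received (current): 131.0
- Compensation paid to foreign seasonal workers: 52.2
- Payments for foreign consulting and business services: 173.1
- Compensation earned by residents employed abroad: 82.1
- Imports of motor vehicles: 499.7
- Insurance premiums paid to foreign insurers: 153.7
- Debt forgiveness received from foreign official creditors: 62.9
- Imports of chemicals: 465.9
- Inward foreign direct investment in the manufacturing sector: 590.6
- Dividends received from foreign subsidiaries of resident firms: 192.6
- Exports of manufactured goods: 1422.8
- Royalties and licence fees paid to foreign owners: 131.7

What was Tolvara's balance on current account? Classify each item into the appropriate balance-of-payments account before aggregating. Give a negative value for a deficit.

450.8

Goods: -465.9 - 499.7 + 1422.8 = 457.2
Services: -173.1 + 326.9 - 131.7 - 153.7 = -131.6
Primary income: -52.2 + 192.6 + 82.1 = 222.5
Secondary income: -43.2 + 131.0 - 185.1 = -97.3
Current account = 457.2 + (-131.6) + 222.5 + (-97.3) = 450.8
(Excluded from the current account — capital account: debt forgiveness received from foreign official creditors 62.9; financial account: inward foreign direct investment in the manufacturing sector 590.6.)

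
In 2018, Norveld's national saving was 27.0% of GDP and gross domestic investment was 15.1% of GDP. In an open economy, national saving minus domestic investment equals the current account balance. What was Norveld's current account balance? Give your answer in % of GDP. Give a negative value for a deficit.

11.9

CA = S - I = 27.0 - 15.1 = 11.9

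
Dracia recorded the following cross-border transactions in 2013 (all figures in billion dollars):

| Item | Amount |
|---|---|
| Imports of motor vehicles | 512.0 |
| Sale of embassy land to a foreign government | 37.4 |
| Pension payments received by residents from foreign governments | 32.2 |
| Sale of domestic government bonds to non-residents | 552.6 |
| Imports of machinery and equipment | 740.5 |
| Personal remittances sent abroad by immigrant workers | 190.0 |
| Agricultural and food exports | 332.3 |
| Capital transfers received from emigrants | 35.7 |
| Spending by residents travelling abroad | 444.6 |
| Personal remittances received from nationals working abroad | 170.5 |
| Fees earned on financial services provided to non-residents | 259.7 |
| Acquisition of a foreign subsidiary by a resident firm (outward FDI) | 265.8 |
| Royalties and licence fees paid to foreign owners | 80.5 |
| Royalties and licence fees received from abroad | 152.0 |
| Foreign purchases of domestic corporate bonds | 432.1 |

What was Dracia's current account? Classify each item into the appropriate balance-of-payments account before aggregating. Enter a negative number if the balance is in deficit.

-1020.9

Goods: -740.5 + 332.3 - 512.0 = -920.2
Services: -444.6 - 80.5 + 152.0 + 259.7 = -113.4
Secondary income: -190.0 + 32.2 + 170.5 = 12.7
Current account = (-920.2) + (-113.4) + 12.7 = -1020.9
(Excluded from the current account — capital account: sale of embassy land to a foreign government 37.4, capital transfers received from emigrants 35.7; financial account: sale of domestic government bonds to non-residents 552.6, acquisition of a foreign subsidiary by a resident firm (outward FDI) 265.8, foreign purchases of domestic corporate bonds 432.1.)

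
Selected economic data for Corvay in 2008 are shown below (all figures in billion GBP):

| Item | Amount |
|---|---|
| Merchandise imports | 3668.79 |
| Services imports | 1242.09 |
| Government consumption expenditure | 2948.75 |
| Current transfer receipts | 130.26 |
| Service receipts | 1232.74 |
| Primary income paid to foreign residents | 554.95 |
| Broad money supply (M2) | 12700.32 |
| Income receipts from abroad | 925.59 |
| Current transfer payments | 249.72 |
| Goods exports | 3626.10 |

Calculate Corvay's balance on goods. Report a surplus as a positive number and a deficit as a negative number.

-42.69

Goods balance = 3626.10 - 3668.79 = -42.69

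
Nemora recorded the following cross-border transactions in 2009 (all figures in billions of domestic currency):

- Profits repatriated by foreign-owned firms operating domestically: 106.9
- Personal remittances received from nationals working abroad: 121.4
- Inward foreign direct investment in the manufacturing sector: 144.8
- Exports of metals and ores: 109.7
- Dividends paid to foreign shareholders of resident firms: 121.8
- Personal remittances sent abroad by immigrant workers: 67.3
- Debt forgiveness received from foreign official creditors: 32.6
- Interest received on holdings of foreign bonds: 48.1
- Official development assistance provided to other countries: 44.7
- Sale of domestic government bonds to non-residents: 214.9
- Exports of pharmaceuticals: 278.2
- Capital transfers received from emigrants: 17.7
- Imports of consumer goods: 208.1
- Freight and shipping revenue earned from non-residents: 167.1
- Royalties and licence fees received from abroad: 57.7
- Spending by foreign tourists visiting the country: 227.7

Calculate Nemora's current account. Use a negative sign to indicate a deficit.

461.1

Goods: -208.1 + 278.2 + 109.7 = 179.8
Services: 167.1 + 227.7 + 57.7 = 452.5
Primary income: 48.1 - 106.9 - 121.8 = -180.6
Secondary income: 121.4 - 44.7 - 67.3 = 9.4
Current account = 179.8 + 452.5 + (-180.6) + 9.4 = 461.1
(Excluded from the current account — financial account: inward foreign direct investment in the manufacturing sector 144.8, sale of domestic government bonds to non-residents 214.9; capital account: debt forgiveness received from foreign official creditors 32.6, capital transfers received from emigrants 17.7.)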